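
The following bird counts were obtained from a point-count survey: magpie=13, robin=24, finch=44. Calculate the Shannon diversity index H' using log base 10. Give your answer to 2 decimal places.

0.43

Total N = 13+24+44 = 81, so the proportions are 0.1605, 0.2963, 0.5432 (working shown to 4 dp, full precision carried).
Each pᵢ log₁₀ pᵢ term: 0.1605×(-0.7945)=-0.1275, 0.2963×(-0.5283)=-0.1565, 0.5432×(-0.2650)=-0.1440.
Sum = -0.4280, so H' = 0.43.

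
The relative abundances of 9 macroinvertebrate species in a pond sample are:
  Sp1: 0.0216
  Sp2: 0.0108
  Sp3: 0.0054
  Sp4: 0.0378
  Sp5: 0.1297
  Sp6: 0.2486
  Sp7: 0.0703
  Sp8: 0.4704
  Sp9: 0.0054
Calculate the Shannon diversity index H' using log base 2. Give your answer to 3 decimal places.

Each pᵢ log₂ pᵢ term (working shown to 5 dp, full precision carried): 0.0216×(-5.53282)=-0.11951, 0.0108×(-6.53282)=-0.07055, 0.0054×(-7.53282)=-0.04068, 0.0378×(-4.72547)=-0.17862, 0.1297×(-2.94675)=-0.38219, 0.2486×(-2.00810)=-0.49921, 0.0703×(-3.83033)=-0.26927, 0.4704×(-1.08804)=-0.51181, 0.0054×(-7.53282)=-0.04068.
Sum = -2.11253, so H' = 2.113.

2.113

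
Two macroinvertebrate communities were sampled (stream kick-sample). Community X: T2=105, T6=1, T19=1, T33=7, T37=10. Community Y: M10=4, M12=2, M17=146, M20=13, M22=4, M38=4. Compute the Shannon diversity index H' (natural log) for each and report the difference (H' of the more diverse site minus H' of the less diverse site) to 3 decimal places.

0.067

Community X: N=124, proportions 0.84677, 0.00806, 0.00806, 0.05645, 0.08065, giving H' = 0.58389 (working shown to 5 dp, full precision carried).
Community Y: N=173, proportions 0.02312, 0.01156, 0.84393, 0.07514, 0.02312, 0.02312, giving H' = 0.65056.
Difference = |0.58389 − 0.65056| = 0.06667, i.e. 0.067 to 3 decimal places.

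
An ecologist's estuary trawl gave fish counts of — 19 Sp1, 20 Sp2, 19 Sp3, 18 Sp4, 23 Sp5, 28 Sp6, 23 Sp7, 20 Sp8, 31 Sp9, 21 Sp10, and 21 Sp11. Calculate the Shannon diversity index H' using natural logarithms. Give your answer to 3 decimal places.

2.384

Total N = 19+20+19+18+23+28+23+20+31+21+21 = 243, so the proportions are 0.07819, 0.0823, 0.07819, 0.07407, 0.09465, 0.11523, 0.09465, 0.0823, 0.12757, 0.08642, 0.08642 (working shown to 5 dp, full precision carried).
Each pᵢ ln pᵢ term: 0.07819×(-2.54862)=-0.19928, 0.0823×(-2.49733)=-0.20554, 0.07819×(-2.54862)=-0.19928, 0.07407×(-2.60269)=-0.19279, 0.09465×(-2.35757)=-0.22314, 0.11523×(-2.16086)=-0.24899, 0.09465×(-2.35757)=-0.22314, 0.0823×(-2.49733)=-0.20554, 0.12757×(-2.05907)=-0.26268, 0.08642×(-2.44854)=-0.21160, 0.08642×(-2.44854)=-0.21160.
Sum = -2.38359, so H' = 2.384.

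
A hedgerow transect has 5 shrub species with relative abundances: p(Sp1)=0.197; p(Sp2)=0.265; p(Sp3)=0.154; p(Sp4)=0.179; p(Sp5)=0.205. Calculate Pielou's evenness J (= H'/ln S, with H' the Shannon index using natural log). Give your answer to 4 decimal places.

H' = −Σ pᵢ ln pᵢ = −((-0.320037) + (-0.351927) + (-0.288104) + (-0.307946) + (-0.324873)) = 1.592886 (working shown to 6 dp, full precision carried).
With S = 5 species, ln S = 1.609438, so J = 1.592886/1.609438 = 0.989716, i.e. 0.9897 to 4 decimal places.

0.9897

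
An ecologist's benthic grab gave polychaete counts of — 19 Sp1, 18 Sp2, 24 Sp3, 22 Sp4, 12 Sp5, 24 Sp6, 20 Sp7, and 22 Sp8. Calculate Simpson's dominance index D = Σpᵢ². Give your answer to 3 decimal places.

0.129

Total N = 19+18+24+22+12+24+20+22 = 161, so the proportions are 0.11801, 0.1118, 0.14907, 0.13665, 0.07453, 0.14907, 0.12422, 0.13665 (working shown to 5 dp, full precision carried).
D = 0.11801² + 0.1118² + 0.14907² + 0.13665² + 0.07453² + 0.14907² + 0.12422² + 0.13665² = 0.01393 + 0.01250 + 0.02222 + 0.01867 + 0.00556 + 0.02222 + 0.01543 + 0.01867 = 0.12920.
To 3 decimal places, D = 0.129.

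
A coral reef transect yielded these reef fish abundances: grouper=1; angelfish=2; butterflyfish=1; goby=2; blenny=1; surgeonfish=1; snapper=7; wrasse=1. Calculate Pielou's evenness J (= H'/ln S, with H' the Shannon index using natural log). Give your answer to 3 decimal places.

Total N = 1+2+1+2+1+1+7+1 = 16, so the proportions are 0.0625, 0.125, 0.0625, 0.125, 0.0625, 0.0625, 0.4375, 0.0625 (working shown to 5 dp, full precision carried).
H' = −Σ pᵢ ln pᵢ = −((-0.17329) + (-0.25993) + (-0.17329) + (-0.25993) + (-0.17329) + (-0.17329) + (-0.36167) + (-0.17329)) = 1.74797.
With S = 8 species, ln S = 2.07944, so J = 1.74797/2.07944 = 0.84059, i.e. 0.841 to 3 decimal places.

0.841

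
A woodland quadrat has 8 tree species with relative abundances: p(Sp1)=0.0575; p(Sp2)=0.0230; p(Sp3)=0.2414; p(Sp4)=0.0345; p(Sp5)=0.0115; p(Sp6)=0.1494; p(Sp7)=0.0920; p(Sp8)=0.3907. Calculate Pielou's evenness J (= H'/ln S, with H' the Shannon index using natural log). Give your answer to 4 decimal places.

0.7850

H' = −Σ pᵢ ln pᵢ = −((-0.164218) + (-0.086762) + (-0.343102) + (-0.116154) + (-0.051352) + (-0.284029) + (-0.219509) + (-0.367186)) = 1.632312 (working shown to 6 dp, full precision carried).
With S = 8 species, ln S = 2.079442, so J = 1.632312/2.079442 = 0.784976, i.e. 0.7850 to 4 decimal places.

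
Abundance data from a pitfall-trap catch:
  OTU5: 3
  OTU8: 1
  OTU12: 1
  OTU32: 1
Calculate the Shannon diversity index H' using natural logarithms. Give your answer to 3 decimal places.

1.242

Total N = 3+1+1+1 = 6, so the proportions are 0.5, 0.16667, 0.16667, 0.16667 (working shown to 5 dp, full precision carried).
Each pᵢ ln pᵢ term: 0.5×(-0.69315)=-0.34657, 0.16667×(-1.79176)=-0.29863, 0.16667×(-1.79176)=-0.29863, 0.16667×(-1.79176)=-0.29863.
Sum = -1.24245, so H' = 1.242.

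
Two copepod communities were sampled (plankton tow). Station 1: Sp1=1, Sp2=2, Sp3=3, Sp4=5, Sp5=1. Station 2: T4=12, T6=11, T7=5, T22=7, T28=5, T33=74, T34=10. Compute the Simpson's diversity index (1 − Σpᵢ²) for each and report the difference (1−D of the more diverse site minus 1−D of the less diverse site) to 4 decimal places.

0.1085

Station 1: N=12, proportions 0.08333333, 0.16666667, 0.25, 0.41666667, 0.08333333, giving 1−D = 0.72222222 (working shown to 8 dp, full precision carried).
Station 2: N=124, proportions 0.09677419, 0.08870968, 0.04032258, 0.05645161, 0.04032258, 0.59677419, 0.08064516, giving 1−D = 0.61368366.
Difference = |0.72222222 − 0.61368366| = 0.10853856, i.e. 0.1085 to 4 decimal places.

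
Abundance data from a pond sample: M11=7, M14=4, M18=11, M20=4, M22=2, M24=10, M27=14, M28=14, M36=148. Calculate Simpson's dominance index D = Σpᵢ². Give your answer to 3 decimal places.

Total N = 7+4+11+4+2+10+14+14+148 = 214, so the proportions are 0.03271, 0.01869, 0.0514, 0.01869, 0.00935, 0.04673, 0.06542, 0.06542, 0.69159 (working shown to 5 dp, full precision carried).
D = 0.03271² + 0.01869² + 0.0514² + 0.01869² + 0.00935² + 0.04673² + 0.06542² + 0.06542² + 0.69159² = 0.00107 + 0.00035 + 0.00264 + 0.00035 + 0.00009 + 0.00218 + 0.00428 + 0.00428 + 0.47830 = 0.49354.
To 3 decimal places, D = 0.494.

0.494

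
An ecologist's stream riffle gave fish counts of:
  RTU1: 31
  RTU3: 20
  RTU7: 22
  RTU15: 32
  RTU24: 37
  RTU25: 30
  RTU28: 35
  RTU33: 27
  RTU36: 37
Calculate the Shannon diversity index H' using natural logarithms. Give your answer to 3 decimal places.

Total N = 31+20+22+32+37+30+35+27+37 = 271, so the proportions are 0.11439, 0.0738, 0.08118, 0.11808, 0.13653, 0.1107, 0.12915, 0.09963, 0.13653 (working shown to 5 dp, full precision carried).
Each pᵢ ln pᵢ term: 0.11439×(-2.16813)=-0.24802, 0.0738×(-2.60639)=-0.19235, 0.08118×(-2.51108)=-0.20385, 0.11808×(-2.13638)=-0.25227, 0.13653×(-1.99120)=-0.27186, 0.1107×(-2.20092)=-0.24364, 0.12915×(-2.04677)=-0.26434, 0.09963×(-2.30628)=-0.22978, 0.13653×(-1.99120)=-0.27186.
Sum = -2.17797, so H' = 2.178.

2.178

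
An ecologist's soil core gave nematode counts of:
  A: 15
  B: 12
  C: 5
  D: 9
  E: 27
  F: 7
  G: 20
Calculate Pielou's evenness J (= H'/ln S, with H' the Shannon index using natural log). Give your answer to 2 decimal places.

Total N = 15+12+5+9+27+7+20 = 95, so the proportions are 0.1579, 0.1263, 0.0526, 0.0947, 0.2842, 0.0737, 0.2105 (working shown to 4 dp, full precision carried).
H' = −Σ pᵢ ln pᵢ = −((-0.2914) + (-0.2613) + (-0.1550) + (-0.2233) + (-0.3575) + (-0.1922) + (-0.3280)) = 1.8088.
With S = 7 species, ln S = 1.9459, so J = 1.8088/1.9459 = 0.9295, i.e. 0.93 to 2 decimal places.

0.93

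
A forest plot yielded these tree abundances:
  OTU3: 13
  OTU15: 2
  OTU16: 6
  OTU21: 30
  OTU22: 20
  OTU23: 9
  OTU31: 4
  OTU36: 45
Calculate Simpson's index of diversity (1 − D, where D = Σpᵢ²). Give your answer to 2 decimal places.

Total N = 13+2+6+30+20+9+4+45 = 129, so the proportions are 0.1008, 0.0155, 0.0465, 0.2326, 0.155, 0.0698, 0.031, 0.3488 (working shown to 4 dp, full precision carried).
D = 0.1008² + 0.0155² + 0.0465² + 0.2326² + 0.155² + 0.0698² + 0.031² + 0.3488² = 0.0102 + 0.0002 + 0.0022 + 0.0541 + 0.0240 + 0.0049 + 0.0010 + 0.1217 = 0.2182.
So 1 − D = 0.7818, i.e. 0.78 to 2 decimal places.

0.78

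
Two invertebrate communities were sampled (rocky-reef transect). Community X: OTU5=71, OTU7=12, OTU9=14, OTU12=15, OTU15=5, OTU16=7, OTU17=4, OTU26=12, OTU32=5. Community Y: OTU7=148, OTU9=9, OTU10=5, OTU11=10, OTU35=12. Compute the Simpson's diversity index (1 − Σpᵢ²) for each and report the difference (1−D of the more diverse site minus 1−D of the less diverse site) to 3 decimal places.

0.378

Community X: N=145, proportions 0.48966, 0.08276, 0.09655, 0.10345, 0.03448, 0.04828, 0.02759, 0.08276, 0.03448, giving 1−D = 0.72105 (working shown to 5 dp, full precision carried).
Community Y: N=184, proportions 0.80435, 0.04891, 0.02717, 0.05435, 0.06522, giving 1−D = 0.34269.
Difference = |0.72105 − 0.34269| = 0.37836, i.e. 0.378 to 3 decimal places.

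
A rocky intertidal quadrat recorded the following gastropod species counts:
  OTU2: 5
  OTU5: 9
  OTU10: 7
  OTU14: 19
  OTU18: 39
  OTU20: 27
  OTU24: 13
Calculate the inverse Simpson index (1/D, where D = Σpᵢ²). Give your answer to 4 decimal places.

4.8249

Total N = 5+9+7+19+39+27+13 = 119, so the proportions are 0.04201681, 0.07563025, 0.05882353, 0.15966387, 0.32773109, 0.22689076, 0.1092437 (working shown to 8 dp, full precision carried).
D = 0.04201681² + 0.07563025² + 0.05882353² + 0.15966387² + 0.32773109² + 0.22689076² + 0.1092437² = 0.00176541 + 0.00571994 + 0.00346021 + 0.02549255 + 0.10740767 + 0.05147942 + 0.01193419 = 0.20725937.
So 1/D = 4.824872, i.e. 4.8249 to 4 decimal places.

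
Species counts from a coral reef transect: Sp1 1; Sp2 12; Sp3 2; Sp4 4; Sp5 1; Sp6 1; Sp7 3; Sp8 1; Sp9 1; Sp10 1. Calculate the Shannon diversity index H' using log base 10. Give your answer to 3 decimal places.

0.787

Total N = 1+12+2+4+1+1+3+1+1+1 = 27, so the proportions are 0.03704, 0.44444, 0.07407, 0.14815, 0.03704, 0.03704, 0.11111, 0.03704, 0.03704, 0.03704 (working shown to 5 dp, full precision carried).
Each pᵢ log₁₀ pᵢ term: 0.03704×(-1.43136)=-0.05301, 0.44444×(-0.35218)=-0.15653, 0.07407×(-1.13033)=-0.08373, 0.14815×(-0.82930)=-0.12286, 0.03704×(-1.43136)=-0.05301, 0.03704×(-1.43136)=-0.05301, 0.11111×(-0.95424)=-0.10603, 0.03704×(-1.43136)=-0.05301, 0.03704×(-1.43136)=-0.05301, 0.03704×(-1.43136)=-0.05301.
Sum = -0.78722, so H' = 0.787.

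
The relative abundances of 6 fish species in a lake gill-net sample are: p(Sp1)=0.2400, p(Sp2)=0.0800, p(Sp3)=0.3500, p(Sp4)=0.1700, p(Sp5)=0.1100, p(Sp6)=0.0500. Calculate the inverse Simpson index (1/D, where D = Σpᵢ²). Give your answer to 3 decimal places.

4.348

D = 0.24² + 0.08² + 0.35² + 0.17² + 0.11² + 0.05² = 0.0576000 + 0.0064000 + 0.1225000 + 0.0289000 + 0.0121000 + 0.0025000 = 0.2300000 (working shown to 7 dp, full precision carried).
So 1/D = 4.34783, i.e. 4.348 to 3 decimal places.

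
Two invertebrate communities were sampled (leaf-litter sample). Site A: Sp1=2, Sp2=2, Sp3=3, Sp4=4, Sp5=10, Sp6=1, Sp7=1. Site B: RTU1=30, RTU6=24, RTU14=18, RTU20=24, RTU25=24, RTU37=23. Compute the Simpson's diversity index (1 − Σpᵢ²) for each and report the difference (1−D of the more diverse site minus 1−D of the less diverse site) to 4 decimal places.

0.0850

Site A: N=23, proportions 0.086957, 0.086957, 0.130435, 0.173913, 0.434783, 0.043478, 0.043478, giving 1−D = 0.744802 (working shown to 6 dp, full precision carried).
Site B: N=143, proportions 0.20979, 0.167832, 0.125874, 0.167832, 0.167832, 0.160839, giving 1−D = 0.829772.
Difference = |0.744802 − 0.829772| = 0.084970, i.e. 0.0850 to 4 decimal places.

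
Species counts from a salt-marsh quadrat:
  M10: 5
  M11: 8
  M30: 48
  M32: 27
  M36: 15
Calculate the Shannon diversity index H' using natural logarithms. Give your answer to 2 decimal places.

1.33

Total N = 5+8+48+27+15 = 103, so the proportions are 0.0485, 0.0777, 0.466, 0.2621, 0.1456 (working shown to 4 dp, full precision carried).
Each pᵢ ln pᵢ term: 0.0485×(-3.0253)=-0.1469, 0.0777×(-2.5553)=-0.1985, 0.466×(-0.7635)=-0.3558, 0.2621×(-1.3389)=-0.3510, 0.1456×(-1.9267)=-0.2806.
Sum = -1.3327, so H' = 1.33.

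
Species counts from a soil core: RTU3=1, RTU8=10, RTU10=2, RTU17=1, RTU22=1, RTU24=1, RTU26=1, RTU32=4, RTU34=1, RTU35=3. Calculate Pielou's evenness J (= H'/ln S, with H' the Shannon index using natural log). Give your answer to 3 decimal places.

0.820

Total N = 1+10+2+1+1+1+1+4+1+3 = 25, so the proportions are 0.04, 0.4, 0.08, 0.04, 0.04, 0.04, 0.04, 0.16, 0.04, 0.12 (working shown to 5 dp, full precision carried).
H' = −Σ pᵢ ln pᵢ = −((-0.12876) + (-0.36652) + (-0.20206) + (-0.12876) + (-0.12876) + (-0.12876) + (-0.12876) + (-0.29321) + (-0.12876) + (-0.25443)) = 1.88875.
With S = 10 species, ln S = 2.30259, so J = 1.88875/2.30259 = 0.82027, i.e. 0.820 to 3 decimal places.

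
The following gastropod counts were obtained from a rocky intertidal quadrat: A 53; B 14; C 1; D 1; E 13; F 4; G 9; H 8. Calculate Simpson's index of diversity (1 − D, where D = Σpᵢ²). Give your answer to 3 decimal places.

0.685

Total N = 53+14+1+1+13+4+9+8 = 103, so the proportions are 0.51456, 0.13592, 0.00971, 0.00971, 0.12621, 0.03883, 0.08738, 0.07767 (working shown to 5 dp, full precision carried).
D = 0.51456² + 0.13592² + 0.00971² + 0.00971² + 0.12621² + 0.03883² + 0.08738² + 0.07767² = 0.26478 + 0.01847 + 0.00009 + 0.00009 + 0.01593 + 0.00151 + 0.00764 + 0.00603 = 0.31454.
So 1 − D = 0.68546, i.e. 0.685 to 3 decimal places.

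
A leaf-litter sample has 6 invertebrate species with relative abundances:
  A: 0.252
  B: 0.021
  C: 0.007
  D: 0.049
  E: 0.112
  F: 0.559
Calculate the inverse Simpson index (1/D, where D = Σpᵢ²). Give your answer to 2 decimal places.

D = 0.252² + 0.021² + 0.007² + 0.049² + 0.112² + 0.559² = 0.06350 + 0.00044 + 0.00005 + 0.00240 + 0.01254 + 0.31248 = 0.39142 (working shown to 5 dp, full precision carried).
So 1/D = 2.5548, i.e. 2.55 to 2 decimal places.

2.55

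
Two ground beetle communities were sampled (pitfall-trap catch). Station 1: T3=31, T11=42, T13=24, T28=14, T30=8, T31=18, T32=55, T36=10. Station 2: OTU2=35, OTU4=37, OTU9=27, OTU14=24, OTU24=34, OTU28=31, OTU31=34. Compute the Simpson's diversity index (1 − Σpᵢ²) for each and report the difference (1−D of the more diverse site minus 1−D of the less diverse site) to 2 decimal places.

Station 1: N=202, proportions 0.1535, 0.2079, 0.1188, 0.0693, 0.0396, 0.0891, 0.2723, 0.0495, giving 1−D = 0.8282 (working shown to 4 dp, full precision carried).
Station 2: N=222, proportions 0.1577, 0.1667, 0.1216, 0.1081, 0.1532, 0.1396, 0.1532, giving 1−D = 0.8545.
Difference = |0.8282 − 0.8545| = 0.0263, i.e. 0.03 to 2 decimal places.

0.03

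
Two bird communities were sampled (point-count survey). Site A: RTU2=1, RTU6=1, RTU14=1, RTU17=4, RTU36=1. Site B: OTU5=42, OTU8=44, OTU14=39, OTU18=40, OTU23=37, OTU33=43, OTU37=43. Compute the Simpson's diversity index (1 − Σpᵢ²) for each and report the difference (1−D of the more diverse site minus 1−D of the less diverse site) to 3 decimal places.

Site A: N=8, proportions 0.125, 0.125, 0.125, 0.5, 0.125, giving 1−D = 0.68750 (working shown to 5 dp, full precision carried).
Site B: N=288, proportions 0.14583, 0.15278, 0.13542, 0.13889, 0.12847, 0.14931, 0.14931, giving 1−D = 0.85667.
Difference = |0.68750 − 0.85667| = 0.16917, i.e. 0.169 to 3 decimal places.

0.169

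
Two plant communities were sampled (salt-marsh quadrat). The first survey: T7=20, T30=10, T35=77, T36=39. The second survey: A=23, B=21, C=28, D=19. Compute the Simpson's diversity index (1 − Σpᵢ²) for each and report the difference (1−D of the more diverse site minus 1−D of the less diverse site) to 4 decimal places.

0.1176

The first survey: N=146, proportions 0.136986, 0.068493, 0.527397, 0.267123, giving 1−D = 0.627041 (working shown to 6 dp, full precision carried).
The second survey: N=91, proportions 0.252747, 0.230769, 0.307692, 0.208791, giving 1−D = 0.744596.
Difference = |0.627041 − 0.744596| = 0.117555, i.e. 0.1176 to 4 decimal places.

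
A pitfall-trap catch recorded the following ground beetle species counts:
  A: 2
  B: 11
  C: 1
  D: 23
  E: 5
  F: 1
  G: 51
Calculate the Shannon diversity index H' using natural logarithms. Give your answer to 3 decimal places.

Total N = 2+11+1+23+5+1+51 = 94, so the proportions are 0.02128, 0.11702, 0.01064, 0.24468, 0.05319, 0.01064, 0.54255 (working shown to 5 dp, full precision carried).
Each pᵢ ln pᵢ term: 0.02128×(-3.85015)=-0.08192, 0.11702×(-2.14540)=-0.25106, 0.01064×(-4.54329)=-0.04833, 0.24468×(-1.40780)=-0.34446, 0.05319×(-2.93386)=-0.15606, 0.01064×(-4.54329)=-0.04833, 0.54255×(-0.61147)=-0.33175.
Sum = -1.26191, so H' = 1.262.

1.262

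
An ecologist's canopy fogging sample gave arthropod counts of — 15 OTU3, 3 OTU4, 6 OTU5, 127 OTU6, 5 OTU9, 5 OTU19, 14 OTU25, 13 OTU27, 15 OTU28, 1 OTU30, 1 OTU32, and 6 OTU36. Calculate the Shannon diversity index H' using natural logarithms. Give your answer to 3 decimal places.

Total N = 15+3+6+127+5+5+14+13+15+1+1+6 = 211, so the proportions are 0.07109, 0.01422, 0.02844, 0.6019, 0.0237, 0.0237, 0.06635, 0.06161, 0.07109, 0.00474, 0.00474, 0.02844 (working shown to 5 dp, full precision carried).
Each pᵢ ln pᵢ term: 0.07109×(-2.64381)=-0.18795, 0.01422×(-4.25325)=-0.06047, 0.02844×(-3.56010)=-0.10124, 0.6019×(-0.50767)=-0.30557, 0.0237×(-3.74242)=-0.08868, 0.0237×(-3.74242)=-0.08868, 0.06635×(-2.71280)=-0.18000, 0.06161×(-2.78691)=-0.17171, 0.07109×(-2.64381)=-0.18795, 0.00474×(-5.35186)=-0.02536, 0.00474×(-5.35186)=-0.02536, 0.02844×(-3.56010)=-0.10124.
Sum = -1.52420, so H' = 1.524.

1.524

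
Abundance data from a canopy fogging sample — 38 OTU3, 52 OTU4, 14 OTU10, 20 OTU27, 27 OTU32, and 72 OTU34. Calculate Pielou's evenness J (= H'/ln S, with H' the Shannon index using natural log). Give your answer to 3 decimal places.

0.922

Total N = 38+52+14+20+27+72 = 223, so the proportions are 0.1704, 0.23318, 0.06278, 0.08969, 0.12108, 0.32287 (working shown to 5 dp, full precision carried).
H' = −Σ pᵢ ln pᵢ = −((-0.30154) + (-0.33950) + (-0.17378) + (-0.21627) + (-0.25563) + (-0.36501)) = 1.65174.
With S = 6 species, ln S = 1.79176, so J = 1.65174/1.79176 = 0.92185, i.e. 0.922 to 3 decimal places.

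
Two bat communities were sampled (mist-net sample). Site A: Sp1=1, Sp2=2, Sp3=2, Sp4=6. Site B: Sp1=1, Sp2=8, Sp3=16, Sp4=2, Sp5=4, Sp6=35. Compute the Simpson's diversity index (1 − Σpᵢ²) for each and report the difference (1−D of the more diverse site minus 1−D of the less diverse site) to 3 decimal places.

0.012

Site A: N=11, proportions 0.09091, 0.18182, 0.18182, 0.54545, giving 1−D = 0.62810 (working shown to 5 dp, full precision carried).
Site B: N=66, proportions 0.01515, 0.12121, 0.24242, 0.0303, 0.06061, 0.5303, giving 1−D = 0.64050.
Difference = |0.62810 − 0.64050| = 0.01240, i.e. 0.012 to 3 decimal places.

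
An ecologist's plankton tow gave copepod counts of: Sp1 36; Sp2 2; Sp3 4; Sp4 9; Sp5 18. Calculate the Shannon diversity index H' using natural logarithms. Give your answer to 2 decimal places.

1.22

Total N = 36+2+4+9+18 = 69, so the proportions are 0.5217, 0.029, 0.058, 0.1304, 0.2609 (working shown to 4 dp, full precision carried).
Each pᵢ ln pᵢ term: 0.5217×(-0.6506)=-0.3394, 0.029×(-3.5410)=-0.1026, 0.058×(-2.8478)=-0.1651, 0.1304×(-2.0369)=-0.2657, 0.2609×(-1.3437)=-0.3505.
Sum = -1.2234, so H' = 1.22.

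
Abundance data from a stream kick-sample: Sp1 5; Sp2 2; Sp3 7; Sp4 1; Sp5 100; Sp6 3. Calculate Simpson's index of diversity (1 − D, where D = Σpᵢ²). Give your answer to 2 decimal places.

0.28

Total N = 5+2+7+1+100+3 = 118, so the proportions are 0.0424, 0.0169, 0.0593, 0.0085, 0.8475, 0.0254 (working shown to 4 dp, full precision carried).
D = 0.0424² + 0.0169² + 0.0593² + 0.0085² + 0.8475² + 0.0254² = 0.0018 + 0.0003 + 0.0035 + 0.0001 + 0.7182 + 0.0006 = 0.7245.
So 1 − D = 0.2755, i.e. 0.28 to 2 decimal places.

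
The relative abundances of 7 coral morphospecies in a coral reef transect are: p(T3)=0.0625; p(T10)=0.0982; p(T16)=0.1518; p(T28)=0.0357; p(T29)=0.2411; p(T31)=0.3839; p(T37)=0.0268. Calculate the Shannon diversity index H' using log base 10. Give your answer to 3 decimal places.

0.701

Each pᵢ log₁₀ pᵢ term (working shown to 5 dp, full precision carried): 0.0625×(-1.20412)=-0.07526, 0.0982×(-1.00789)=-0.09897, 0.1518×(-0.81873)=-0.12428, 0.0357×(-1.44733)=-0.05167, 0.2411×(-0.61780)=-0.14895, 0.3839×(-0.41578)=-0.15962, 0.0268×(-1.57187)=-0.04213.
Sum = -0.70088, so H' = 0.701.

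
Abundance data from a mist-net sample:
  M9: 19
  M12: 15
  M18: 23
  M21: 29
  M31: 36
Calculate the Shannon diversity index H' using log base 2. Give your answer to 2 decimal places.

Total N = 19+15+23+29+36 = 122, so the proportions are 0.1557, 0.123, 0.1885, 0.2377, 0.2951 (working shown to 4 dp, full precision carried).
Each pᵢ log₂ pᵢ term: 0.1557×(-2.6828)=-0.4178, 0.123×(-3.0238)=-0.3718, 0.1885×(-2.4072)=-0.4538, 0.2377×(-2.0728)=-0.4927, 0.2951×(-1.7608)=-0.5196.
Sum = -2.2557, so H' = 2.26.

2.26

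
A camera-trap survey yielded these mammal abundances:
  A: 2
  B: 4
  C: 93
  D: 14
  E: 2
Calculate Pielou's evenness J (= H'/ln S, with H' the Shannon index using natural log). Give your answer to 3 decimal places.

Total N = 2+4+93+14+2 = 115, so the proportions are 0.01739, 0.03478, 0.8087, 0.12174, 0.01739 (working shown to 5 dp, full precision carried).
H' = −Σ pᵢ ln pᵢ = −((-0.07047) + (-0.11682) + (-0.17171) + (-0.25637) + (-0.07047)) = 0.68583.
With S = 5 species, ln S = 1.60944, so J = 0.68583/1.60944 = 0.42613, i.e. 0.426 to 3 decimal places.

0.426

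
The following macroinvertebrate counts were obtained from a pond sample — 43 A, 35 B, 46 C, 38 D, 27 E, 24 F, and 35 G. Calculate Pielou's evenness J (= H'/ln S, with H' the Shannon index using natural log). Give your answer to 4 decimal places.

0.9887

Total N = 43+35+46+38+27+24+35 = 248, so the proportions are 0.173387, 0.141129, 0.185484, 0.153226, 0.108871, 0.096774, 0.141129 (working shown to 6 dp, full precision carried).
H' = −Σ pᵢ ln pᵢ = −((-0.303814) + (-0.276342) + (-0.312501) + (-0.287427) + (-0.241431) + (-0.226004) + (-0.276342)) = 1.923862.
With S = 7 species, ln S = 1.945910, so J = 1.923862/1.945910 = 0.988669, i.e. 0.9887 to 4 decimal places.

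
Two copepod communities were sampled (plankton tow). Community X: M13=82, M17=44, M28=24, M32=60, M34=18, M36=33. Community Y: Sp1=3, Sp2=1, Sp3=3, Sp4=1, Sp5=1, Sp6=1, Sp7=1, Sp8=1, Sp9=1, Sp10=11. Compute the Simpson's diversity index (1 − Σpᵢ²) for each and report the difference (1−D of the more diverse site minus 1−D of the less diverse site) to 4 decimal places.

Community X: N=261, proportions 0.314176, 0.168582, 0.091954, 0.229885, 0.068966, 0.126437, giving 1−D = 0.790828 (working shown to 6 dp, full precision carried).
Community Y: N=24, proportions 0.125, 0.041667, 0.125, 0.041667, 0.041667, 0.041667, 0.041667, 0.041667, 0.041667, 0.458333, giving 1−D = 0.746528.
Difference = |0.790828 − 0.746528| = 0.044300, i.e. 0.0443 to 4 decimal places.

0.0443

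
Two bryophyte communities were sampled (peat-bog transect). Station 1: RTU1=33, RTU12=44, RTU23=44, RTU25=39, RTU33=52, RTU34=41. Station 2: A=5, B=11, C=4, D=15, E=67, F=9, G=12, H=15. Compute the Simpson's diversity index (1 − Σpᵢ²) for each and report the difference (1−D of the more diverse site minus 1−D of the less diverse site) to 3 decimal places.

0.110

Station 1: N=253, proportions 0.13043, 0.17391, 0.17391, 0.15415, 0.20553, 0.16206, giving 1−D = 0.83023 (working shown to 5 dp, full precision carried).
Station 2: N=138, proportions 0.03623, 0.07971, 0.02899, 0.1087, 0.48551, 0.06522, 0.08696, 0.1087, giving 1−D = 0.72033.
Difference = |0.83023 − 0.72033| = 0.10990, i.e. 0.110 to 3 decimal places.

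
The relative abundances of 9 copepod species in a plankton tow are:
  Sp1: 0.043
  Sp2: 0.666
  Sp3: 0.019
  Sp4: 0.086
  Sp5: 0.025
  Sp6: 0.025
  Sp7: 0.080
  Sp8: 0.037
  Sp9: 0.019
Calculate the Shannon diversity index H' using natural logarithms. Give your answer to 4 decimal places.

Each pᵢ ln pᵢ term (working shown to 6 dp, full precision carried): 0.043×(-3.146555)=-0.135302, 0.666×(-0.406466)=-0.270706, 0.019×(-3.963316)=-0.075303, 0.086×(-2.453408)=-0.210993, 0.025×(-3.688879)=-0.092222, 0.025×(-3.688879)=-0.092222, 0.08×(-2.525729)=-0.202058, 0.037×(-3.296837)=-0.121983, 0.019×(-3.963316)=-0.075303.
Sum = -1.276092, so H' = 1.2761.

1.2761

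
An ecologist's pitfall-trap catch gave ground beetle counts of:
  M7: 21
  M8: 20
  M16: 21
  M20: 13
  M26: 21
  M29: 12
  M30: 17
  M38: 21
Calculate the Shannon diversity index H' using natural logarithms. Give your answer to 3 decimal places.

2.059

Total N = 21+20+21+13+21+12+17+21 = 146, so the proportions are 0.14384, 0.13699, 0.14384, 0.08904, 0.14384, 0.08219, 0.11644, 0.14384 (working shown to 5 dp, full precision carried).
Each pᵢ ln pᵢ term: 0.14384×(-1.93908)=-0.27891, 0.13699×(-1.98787)=-0.27231, 0.14384×(-1.93908)=-0.27891, 0.08904×(-2.41866)=-0.21536, 0.14384×(-1.93908)=-0.27891, 0.08219×(-2.49870)=-0.20537, 0.11644×(-2.15039)=-0.25039, 0.14384×(-1.93908)=-0.27891.
Sum = -2.05907, so H' = 2.059.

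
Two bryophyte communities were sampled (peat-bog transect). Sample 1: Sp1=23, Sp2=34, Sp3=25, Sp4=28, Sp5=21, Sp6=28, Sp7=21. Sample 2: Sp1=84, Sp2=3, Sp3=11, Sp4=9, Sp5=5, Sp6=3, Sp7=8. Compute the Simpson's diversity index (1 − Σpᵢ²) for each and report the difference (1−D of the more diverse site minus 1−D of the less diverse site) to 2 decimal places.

0.34

Sample 1: N=180, proportions 0.1278, 0.1889, 0.1389, 0.1556, 0.1167, 0.1556, 0.1167, giving 1−D = 0.8531 (working shown to 4 dp, full precision carried).
Sample 2: N=123, proportions 0.6829, 0.0244, 0.0894, 0.0732, 0.0407, 0.0244, 0.065, giving 1−D = 0.5132.
Difference = |0.8531 − 0.5132| = 0.3399, i.e. 0.34 to 2 decimal places.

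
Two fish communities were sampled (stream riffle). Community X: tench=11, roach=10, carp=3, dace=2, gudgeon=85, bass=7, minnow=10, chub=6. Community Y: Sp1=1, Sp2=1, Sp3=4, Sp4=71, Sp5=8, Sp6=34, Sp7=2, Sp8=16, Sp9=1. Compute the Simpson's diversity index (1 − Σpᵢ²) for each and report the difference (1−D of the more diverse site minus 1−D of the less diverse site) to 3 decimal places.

Community X: N=134, proportions 0.08209, 0.07463, 0.02239, 0.01493, 0.63433, 0.05224, 0.07463, 0.04478, giving 1−D = 0.57429 (working shown to 5 dp, full precision carried).
Community Y: N=138, proportions 0.00725, 0.00725, 0.02899, 0.51449, 0.05797, 0.24638, 0.01449, 0.11594, 0.00725, giving 1−D = 0.65658.
Difference = |0.57429 − 0.65658| = 0.08229, i.e. 0.082 to 3 decimal places.

0.082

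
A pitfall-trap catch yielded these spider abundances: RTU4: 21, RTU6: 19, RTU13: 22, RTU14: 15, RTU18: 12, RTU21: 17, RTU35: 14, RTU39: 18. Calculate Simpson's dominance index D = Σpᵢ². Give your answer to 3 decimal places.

Total N = 21+19+22+15+12+17+14+18 = 138, so the proportions are 0.15217, 0.13768, 0.15942, 0.1087, 0.08696, 0.12319, 0.10145, 0.13043 (working shown to 5 dp, full precision carried).
D = 0.15217² + 0.13768² + 0.15942² + 0.1087² + 0.08696² + 0.12319² + 0.10145² + 0.13043² = 0.02316 + 0.01896 + 0.02541 + 0.01181 + 0.00756 + 0.01518 + 0.01029 + 0.01701 = 0.12938.
To 3 decimal places, D = 0.129.

0.129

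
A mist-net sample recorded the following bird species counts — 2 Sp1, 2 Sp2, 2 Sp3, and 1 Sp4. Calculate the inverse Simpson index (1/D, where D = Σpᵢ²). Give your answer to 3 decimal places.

3.769

Total N = 2+2+2+1 = 7, so the proportions are 0.2857143, 0.2857143, 0.2857143, 0.1428571 (working shown to 7 dp, full precision carried).
D = 0.2857143² + 0.2857143² + 0.2857143² + 0.1428571² = 0.0816327 + 0.0816327 + 0.0816327 + 0.0204082 = 0.2653061.
So 1/D = 3.76923, i.e. 3.769 to 3 decimal places.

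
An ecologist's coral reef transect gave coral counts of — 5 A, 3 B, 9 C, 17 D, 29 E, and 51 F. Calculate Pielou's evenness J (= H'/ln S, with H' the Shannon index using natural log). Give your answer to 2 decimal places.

Total N = 5+3+9+17+29+51 = 114, so the proportions are 0.0439, 0.0263, 0.0789, 0.1491, 0.2544, 0.4474 (working shown to 4 dp, full precision carried).
H' = −Σ pᵢ ln pᵢ = −((-0.1371) + (-0.0957) + (-0.2004) + (-0.2838) + (-0.3482) + (-0.3599)) = 1.4252.
With S = 6 species, ln S = 1.7918, so J = 1.4252/1.7918 = 0.7954, i.e. 0.80 to 2 decimal places.

0.80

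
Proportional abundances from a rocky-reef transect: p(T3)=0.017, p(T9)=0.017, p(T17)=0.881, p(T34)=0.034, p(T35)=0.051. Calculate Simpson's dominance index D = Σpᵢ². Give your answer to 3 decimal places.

0.780

D = 0.017² + 0.017² + 0.881² + 0.034² + 0.051² = 0.000289 + 0.000289 + 0.776161 + 0.001156 + 0.002601 = 0.780496 (working shown to 6 dp, full precision carried).
To 3 decimal places, D = 0.780.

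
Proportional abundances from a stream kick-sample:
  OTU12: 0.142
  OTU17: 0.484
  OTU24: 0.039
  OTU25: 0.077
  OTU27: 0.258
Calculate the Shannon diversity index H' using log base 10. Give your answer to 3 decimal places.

0.565

Each pᵢ log₁₀ pᵢ term (working shown to 5 dp, full precision carried): 0.142×(-0.84771)=-0.12038, 0.484×(-0.31515)=-0.15253, 0.039×(-1.40894)=-0.05495, 0.077×(-1.11351)=-0.08574, 0.258×(-0.58838)=-0.15180.
Sum = -0.56540, so H' = 0.565.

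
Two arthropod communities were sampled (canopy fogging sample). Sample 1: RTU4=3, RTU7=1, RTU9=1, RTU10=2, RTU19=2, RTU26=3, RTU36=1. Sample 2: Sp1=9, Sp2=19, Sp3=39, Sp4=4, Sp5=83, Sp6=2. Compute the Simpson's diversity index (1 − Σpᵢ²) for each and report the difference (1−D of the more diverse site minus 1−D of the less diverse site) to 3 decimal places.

Sample 1: N=13, proportions 0.230769, 0.076923, 0.076923, 0.153846, 0.153846, 0.230769, 0.076923, giving 1−D = 0.828402 (working shown to 6 dp, full precision carried).
Sample 2: N=156, proportions 0.057692, 0.121795, 0.25, 0.025641, 0.532051, 0.012821, giving 1−D = 0.635437.
Difference = |0.828402 − 0.635437| = 0.192965, i.e. 0.193 to 3 decimal places.

0.193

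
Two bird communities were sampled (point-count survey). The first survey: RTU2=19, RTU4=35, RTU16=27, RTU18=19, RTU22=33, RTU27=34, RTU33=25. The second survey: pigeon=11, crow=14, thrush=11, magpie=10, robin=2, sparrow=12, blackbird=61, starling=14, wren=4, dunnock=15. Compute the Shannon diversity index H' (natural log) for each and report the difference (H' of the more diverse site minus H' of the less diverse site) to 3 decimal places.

0.016

The first survey: N=192, proportions 0.09896, 0.18229, 0.14062, 0.09896, 0.17188, 0.17708, 0.13021, giving H' = 1.91861 (working shown to 5 dp, full precision carried).
The second survey: N=154, proportions 0.07143, 0.09091, 0.07143, 0.06494, 0.01299, 0.07792, 0.3961, 0.09091, 0.02597, 0.0974, giving H' = 1.93431.
Difference = |1.91861 − 1.93431| = 0.01570, i.e. 0.016 to 3 decimal places.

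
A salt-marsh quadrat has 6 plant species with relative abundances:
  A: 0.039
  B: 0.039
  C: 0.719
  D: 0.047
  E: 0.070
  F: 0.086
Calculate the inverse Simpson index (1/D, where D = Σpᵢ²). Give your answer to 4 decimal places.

1.8709

D = 0.039² + 0.039² + 0.719² + 0.047² + 0.07² + 0.086² = 0.0015210 + 0.0015210 + 0.5169610 + 0.0022090 + 0.0049000 + 0.0073960 = 0.5345080 (working shown to 7 dp, full precision carried).
So 1/D = 1.870879, i.e. 1.8709 to 4 decimal places.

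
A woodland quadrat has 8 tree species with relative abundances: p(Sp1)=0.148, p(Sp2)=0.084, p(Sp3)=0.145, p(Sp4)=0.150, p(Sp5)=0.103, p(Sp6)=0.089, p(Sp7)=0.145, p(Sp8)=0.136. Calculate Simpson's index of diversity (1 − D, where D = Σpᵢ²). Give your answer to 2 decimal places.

D = 0.148² + 0.084² + 0.145² + 0.15² + 0.103² + 0.089² + 0.145² + 0.136² = 0.0219 + 0.0071 + 0.0210 + 0.0225 + 0.0106 + 0.0079 + 0.0210 + 0.0185 = 0.1305 (working shown to 4 dp, full precision carried).
So 1 − D = 0.8695, i.e. 0.87 to 2 decimal places.

0.87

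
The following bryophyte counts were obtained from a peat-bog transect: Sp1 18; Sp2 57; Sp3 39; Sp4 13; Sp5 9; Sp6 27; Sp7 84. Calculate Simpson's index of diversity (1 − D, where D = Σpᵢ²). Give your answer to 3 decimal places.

Total N = 18+57+39+13+9+27+84 = 247, so the proportions are 0.07287, 0.23077, 0.15789, 0.05263, 0.03644, 0.10931, 0.34008 (working shown to 5 dp, full precision carried).
D = 0.07287² + 0.23077² + 0.15789² + 0.05263² + 0.03644² + 0.10931² + 0.34008² = 0.00531 + 0.05325 + 0.02493 + 0.00277 + 0.00133 + 0.01195 + 0.11566 = 0.21520.
So 1 − D = 0.78480, i.e. 0.785 to 3 decimal places.

0.785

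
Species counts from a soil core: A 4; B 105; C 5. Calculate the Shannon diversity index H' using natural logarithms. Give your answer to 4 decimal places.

0.3304

Total N = 4+105+5 = 114, so the proportions are 0.035088, 0.921053, 0.04386 (working shown to 6 dp, full precision carried).
Each pᵢ ln pᵢ term: 0.035088×(-3.349904)=-0.117540, 0.921053×(-0.082238)=-0.075746, 0.04386×(-3.126761)=-0.137139.
Sum = -0.330425, so H' = 0.3304.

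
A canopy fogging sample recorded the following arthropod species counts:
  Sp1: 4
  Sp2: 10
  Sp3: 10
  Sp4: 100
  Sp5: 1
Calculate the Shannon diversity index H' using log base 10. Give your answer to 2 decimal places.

0.32

Total N = 4+10+10+100+1 = 125, so the proportions are 0.032, 0.08, 0.08, 0.8, 0.008 (working shown to 4 dp, full precision carried).
Each pᵢ log₁₀ pᵢ term: 0.032×(-1.4949)=-0.0478, 0.08×(-1.0969)=-0.0878, 0.08×(-1.0969)=-0.0878, 0.8×(-0.0969)=-0.0775, 0.008×(-2.0969)=-0.0168.
Sum = -0.3176, so H' = 0.32.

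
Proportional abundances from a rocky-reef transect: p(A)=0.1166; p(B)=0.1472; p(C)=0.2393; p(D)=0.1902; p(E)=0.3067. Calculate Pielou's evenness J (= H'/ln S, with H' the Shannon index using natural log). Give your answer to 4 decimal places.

0.9649

H' = −Σ pᵢ ln pᵢ = −((-0.250574) + (-0.282030) + (-0.342208) + (-0.315671) + (-0.362484)) = 1.552967 (working shown to 6 dp, full precision carried).
With S = 5 species, ln S = 1.609438, so J = 1.552967/1.609438 = 0.964913, i.e. 0.9649 to 4 decimal places.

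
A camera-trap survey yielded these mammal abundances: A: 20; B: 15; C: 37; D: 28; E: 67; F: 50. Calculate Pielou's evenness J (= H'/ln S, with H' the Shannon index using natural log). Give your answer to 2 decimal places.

Total N = 20+15+37+28+67+50 = 217, so the proportions are 0.0922, 0.0691, 0.1705, 0.129, 0.3088, 0.2304 (working shown to 4 dp, full precision carried).
H' = −Σ pᵢ ln pᵢ = −((-0.2197) + (-0.1847) + (-0.3016) + (-0.2642) + (-0.3629) + (-0.3382)) = 1.6713.
With S = 6 species, ln S = 1.7918, so J = 1.6713/1.7918 = 0.9328, i.e. 0.93 to 2 decimal places.

0.93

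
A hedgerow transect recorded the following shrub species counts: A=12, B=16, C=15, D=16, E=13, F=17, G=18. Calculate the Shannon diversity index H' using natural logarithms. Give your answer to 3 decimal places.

Total N = 12+16+15+16+13+17+18 = 107, so the proportions are 0.11215, 0.14953, 0.14019, 0.14953, 0.1215, 0.15888, 0.16822 (working shown to 5 dp, full precision carried).
Each pᵢ ln pᵢ term: 0.11215×(-2.18792)=-0.24537, 0.14953×(-1.90024)=-0.28415, 0.14019×(-1.96478)=-0.27544, 0.14953×(-1.90024)=-0.28415, 0.1215×(-2.10788)=-0.25610, 0.15888×(-1.83962)=-0.29228, 0.16822×(-1.78246)=-0.29985.
Sum = -1.93733, so H' = 1.937.

1.937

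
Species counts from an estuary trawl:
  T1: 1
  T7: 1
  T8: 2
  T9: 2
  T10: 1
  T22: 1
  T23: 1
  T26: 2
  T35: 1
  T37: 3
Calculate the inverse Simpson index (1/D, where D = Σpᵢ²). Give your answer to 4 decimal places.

8.3333

Total N = 1+1+2+2+1+1+1+2+1+3 = 15, so the proportions are 0.06666667, 0.06666667, 0.13333333, 0.13333333, 0.06666667, 0.06666667, 0.06666667, 0.13333333, 0.06666667, 0.2 (working shown to 8 dp, full precision carried).
D = 0.06666667² + 0.06666667² + 0.13333333² + 0.13333333² + 0.06666667² + 0.06666667² + 0.06666667² + 0.13333333² + 0.06666667² + 0.2² = 0.00444444 + 0.00444444 + 0.01777778 + 0.01777778 + 0.00444444 + 0.00444444 + 0.00444444 + 0.01777778 + 0.00444444 + 0.04000000 = 0.12000000.
So 1/D = 8.333333, i.e. 8.3333 to 4 decimal places.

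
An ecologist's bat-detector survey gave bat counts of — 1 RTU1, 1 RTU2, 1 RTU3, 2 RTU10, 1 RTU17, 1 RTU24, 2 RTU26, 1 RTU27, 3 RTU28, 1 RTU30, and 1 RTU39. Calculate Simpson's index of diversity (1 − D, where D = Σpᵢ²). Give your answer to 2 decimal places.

0.89

Total N = 1+1+1+2+1+1+2+1+3+1+1 = 15, so the proportions are 0.0667, 0.0667, 0.0667, 0.1333, 0.0667, 0.0667, 0.1333, 0.0667, 0.2, 0.0667, 0.0667 (working shown to 4 dp, full precision carried).
D = 0.0667² + 0.0667² + 0.0667² + 0.1333² + 0.0667² + 0.0667² + 0.1333² + 0.0667² + 0.2² + 0.0667² + 0.0667² = 0.0044 + 0.0044 + 0.0044 + 0.0178 + 0.0044 + 0.0044 + 0.0178 + 0.0044 + 0.0400 + 0.0044 + 0.0044 = 0.1111.
So 1 − D = 0.8889, i.e. 0.89 to 2 decimal places.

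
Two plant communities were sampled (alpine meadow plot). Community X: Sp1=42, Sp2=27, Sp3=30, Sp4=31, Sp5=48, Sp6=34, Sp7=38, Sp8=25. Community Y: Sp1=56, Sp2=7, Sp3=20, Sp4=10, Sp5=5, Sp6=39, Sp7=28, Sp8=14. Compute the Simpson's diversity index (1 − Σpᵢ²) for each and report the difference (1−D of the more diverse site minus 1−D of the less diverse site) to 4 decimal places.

Community X: N=275, proportions 0.152727, 0.098182, 0.109091, 0.112727, 0.174545, 0.123636, 0.138182, 0.090909, giving 1−D = 0.869316 (working shown to 6 dp, full precision carried).
Community Y: N=179, proportions 0.312849, 0.039106, 0.111732, 0.055866, 0.027933, 0.217877, 0.156425, 0.078212, giving 1−D = 0.806155.
Difference = |0.869316 − 0.806155| = 0.063161, i.e. 0.0632 to 4 decimal places.

0.0632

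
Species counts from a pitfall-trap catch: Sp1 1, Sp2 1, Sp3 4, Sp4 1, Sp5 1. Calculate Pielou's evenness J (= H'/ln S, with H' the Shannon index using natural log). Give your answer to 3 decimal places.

Total N = 1+1+4+1+1 = 8, so the proportions are 0.125, 0.125, 0.5, 0.125, 0.125 (working shown to 5 dp, full precision carried).
H' = −Σ pᵢ ln pᵢ = −((-0.25993) + (-0.25993) + (-0.34657) + (-0.25993) + (-0.25993)) = 1.38629.
With S = 5 species, ln S = 1.60944, so J = 1.38629/1.60944 = 0.86135, i.e. 0.861 to 3 decimal places.

0.861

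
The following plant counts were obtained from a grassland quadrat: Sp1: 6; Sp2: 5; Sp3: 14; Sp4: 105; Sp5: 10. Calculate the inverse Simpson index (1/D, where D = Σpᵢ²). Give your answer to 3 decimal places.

Total N = 6+5+14+105+10 = 140, so the proportions are 0.042857, 0.035714, 0.1, 0.75, 0.071429 (working shown to 6 dp, full precision carried).
D = 0.042857² + 0.035714² + 0.1² + 0.75² + 0.071429² = 0.001837 + 0.001276 + 0.010000 + 0.562500 + 0.005102 = 0.580714.
So 1/D = 1.72202, i.e. 1.722 to 3 decimal places.

1.722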